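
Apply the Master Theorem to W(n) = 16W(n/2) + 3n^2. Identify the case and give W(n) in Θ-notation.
Master Theorem template: W(n) = a·W(n/b) + f(n).
Here: a=16, b=2, f(n)=3n^2
Compute log_b(a) = log_2(16) = 4.
f(n) = 3n^2 = O(n^(4-ε)) with ε = 2. Case 1: W(n) = Θ(n^log_b(a)) = Θ(n^4).

Case 1: W(n) = Θ(n^4)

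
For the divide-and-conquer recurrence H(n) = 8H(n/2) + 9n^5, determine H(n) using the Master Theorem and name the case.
Master Theorem template: H(n) = a·H(n/b) + f(n).
Here: a=8, b=2, f(n)=9n^5
Compute log_b(a) = log_2(8) = 3.
f(n) = 9n^5 = Ω(n^(3+ε)) with ε = 2, and the regularity condition holds (a·f(n/b) = (a/b^5)·f(n) with a/b^5 = 2^-2 < 1). Case 3: H(n) = Θ(f(n)) = Θ(n^5).

Case 3: H(n) = Θ(n^5)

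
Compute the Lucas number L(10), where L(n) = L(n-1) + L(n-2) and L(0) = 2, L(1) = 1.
Computing the sequence terms:
2, 1, 3, 4, 7, 11, 18, 29, 47, 76, 123

123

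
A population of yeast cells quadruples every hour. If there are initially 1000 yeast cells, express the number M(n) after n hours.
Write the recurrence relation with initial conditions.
Each hour multiplies the count by 4, so the count after n hours depends only on the count after n-1 hours: M(n) = 4 × M(n-1). The starting count gives M(0) = 1000.
Unrolling n times gives the closed form M(n) = 1000 × 4ⁿ.

M(n) = 4 × M(n-1), M(0) = 1000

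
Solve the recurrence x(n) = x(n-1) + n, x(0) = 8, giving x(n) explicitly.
Recurrence: x(n) = x(n-1) + n, initial: x(0) = 8.
Telescoping: x(n) = x(0) + Σᵢ₌₁ⁿ i = 8 + n(n+1)/2.

x(n) = n(n+1)/2 + 8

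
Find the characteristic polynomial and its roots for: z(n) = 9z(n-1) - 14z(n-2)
Substitute z(n) = rⁿ and divide through by rⁿ⁻²: r² - 9r + 14 = 0
Factor: (r - 2)(r - 7) = 0, so r = 2, 7.
General solution: z(n) = A·2ⁿ + B·7ⁿ

Characteristic: r² - 9r + 14 = 0, Roots: r = 2, 7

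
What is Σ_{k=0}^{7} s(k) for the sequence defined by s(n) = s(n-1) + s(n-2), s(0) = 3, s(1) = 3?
Computing the sequence terms: 3, 3, 6, 9, 15, 24, 39, 63
Adding these values together:

162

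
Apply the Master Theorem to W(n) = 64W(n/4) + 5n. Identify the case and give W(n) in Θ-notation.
Master Theorem template: W(n) = a·W(n/b) + f(n).
Here: a=64, b=4, f(n)=5n
Compute log_b(a) = log_4(64) = 3.
f(n) = 5n = O(n^(3-ε)) with ε = 2. Case 1: W(n) = Θ(n^log_b(a)) = Θ(n^3).

Case 1: W(n) = Θ(n^3)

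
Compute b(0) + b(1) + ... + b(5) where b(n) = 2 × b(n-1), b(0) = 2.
Computing the sequence terms: 2, 4, 8, 16, 32, 64
Adding these values together:

126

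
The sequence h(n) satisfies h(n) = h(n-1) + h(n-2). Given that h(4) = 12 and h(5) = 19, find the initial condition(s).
Work backwards using h(k) = h(k+2) - h(k+1):
h(3) = h(5) - h(4) = 19 - 12 = 7
h(2) = h(4) - h(3) = 12 - 7 = 5
h(1) = h(3) - h(2) = 7 - 5 = 2
h(0) = h(2) - h(1) = 5 - 2 = 3

h(0) = 3, h(1) = 2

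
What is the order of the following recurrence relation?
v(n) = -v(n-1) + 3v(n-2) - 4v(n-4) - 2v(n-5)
The order is the largest lag k for which v(n-k) appears. Here the deepest term is v(n-5), so the order is 5.

Order 5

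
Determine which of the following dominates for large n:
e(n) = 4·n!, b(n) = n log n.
Comparing growth rates:
Growth-rate hierarchy: log n ≺ any polynomial ≺ any exponential cⁿ (c>1) ≺ n! ≺ nⁿ.
factorial dominates polynomial degree 1 (with log factor) asymptotically.

e(n) grows faster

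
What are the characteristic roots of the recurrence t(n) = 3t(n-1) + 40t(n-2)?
Substitute t(n) = rⁿ and divide through by rⁿ⁻²: r² - 3r - 40 = 0
Factor: (r - 8)(r + 5) = 0, so r = 8, -5.
General solution: t(n) = A·8ⁿ + B·(-5)ⁿ

Characteristic: r² - 3r - 40 = 0, Roots: r = 8, -5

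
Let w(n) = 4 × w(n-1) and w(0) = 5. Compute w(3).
Computing step by step:
w(0) = 5
w(1) = 4 × 5 = 20
w(2) = 4 × 20 = 80
w(3) = 4 × 80 = 320

320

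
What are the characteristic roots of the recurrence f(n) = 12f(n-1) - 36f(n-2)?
Substitute f(n) = rⁿ and divide through by rⁿ⁻²: r² - 12r + 36 = 0
Factor: (r - 6)² = 0, so r = 6 (double root).
General solution: f(n) = (A + Bn)·6ⁿ

Characteristic: r² - 12r + 36 = 0, Roots: r = 6 (double root)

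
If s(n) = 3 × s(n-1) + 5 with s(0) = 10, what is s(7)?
Computing step by step:
s(0) = 10
s(1) = 3 × 10 + 5 = 35
s(2) = 3 × 35 + 5 = 110
s(3) = 3 × 110 + 5 = 335
s(4) = 3 × 335 + 5 = 1010
s(5) = 3 × 1010 + 5 = 3035
s(6) = 3 × 3035 + 5 = 9110
s(7) = 3 × 9110 + 5 = 27335

27335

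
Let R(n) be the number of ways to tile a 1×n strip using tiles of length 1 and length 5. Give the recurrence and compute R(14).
Condition on the last tile: it has length 1 (leaving a 1×(n-1) strip) or length 5 (leaving a 1×(n-5) strip), so R(n) = R(n-1) + R(n-5) (order-5 linear recurrence).
For 0 ≤ i < 5 only unit tiles fit, so R(i) = 1.
Iterating the recurrence: R(5) = 2, R(6) = 3, R(7) = 4, R(8) = 5, R(9) = 6, R(10) = 8, R(11) = 11, R(12) = 15, R(13) = 20, R(14) = 26.

R(n) = R(n-1) + R(n-5), with R(i) = 1 for 0 ≤ i < 5; R(14) = 26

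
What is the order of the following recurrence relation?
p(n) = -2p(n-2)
The order is the largest lag k for which p(n-k) appears. Here the deepest term is p(n-2), so the order is 2.

Order 2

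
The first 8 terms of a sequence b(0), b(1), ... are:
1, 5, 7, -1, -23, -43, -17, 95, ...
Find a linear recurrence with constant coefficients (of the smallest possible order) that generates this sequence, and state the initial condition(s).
Look for the lowest-order linear relation among consecutive terms.
Observation: b(n) - 2·b(n-1) - (-3)·b(n-2) = 0 holds for the shown terms, and no order-1 relation b(n) = α·b(n-1) + β fits.
Check at n=3: 2·7 + (-3)·5 = -1. ✓

b(n) = 2b(n-1) - 3b(n-2), b(0) = 1, b(1) = 5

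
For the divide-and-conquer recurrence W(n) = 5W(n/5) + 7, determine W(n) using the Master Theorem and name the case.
Master Theorem template: W(n) = a·W(n/b) + f(n).
Here: a=5, b=5, f(n)=7
Compute log_b(a) = log_5(5) = 1.
f(n) = 7 = O(n^(1-ε)) with ε = 1. Case 1: W(n) = Θ(n^log_b(a)) = Θ(n).

Case 1: W(n) = Θ(n)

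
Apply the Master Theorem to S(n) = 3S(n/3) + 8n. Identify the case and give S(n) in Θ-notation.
Master Theorem template: S(n) = a·S(n/b) + f(n).
Here: a=3, b=3, f(n)=8n
Compute log_b(a) = log_3(3) = 1.
f(n) = 8n = Θ(n). Case 2: S(n) = Θ(n log n).

Case 2: S(n) = Θ(n log n)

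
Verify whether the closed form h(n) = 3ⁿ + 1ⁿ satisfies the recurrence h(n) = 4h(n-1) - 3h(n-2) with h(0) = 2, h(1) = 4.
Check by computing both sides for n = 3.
From the recurrence with h(0) = 2, h(1) = 4:
  h(0) = 2, h(1) = 4, h(2) = 10, h(3) = 28
  so the recurrence gives h(3) = 28.
From the proposed closed form h(n) = 3ⁿ + 1ⁿ:
  h(3) = 28.
Both sides give 28 at n = 3, and the initial condition(s) match, so the closed form is consistent.

Yes, the closed form is correct.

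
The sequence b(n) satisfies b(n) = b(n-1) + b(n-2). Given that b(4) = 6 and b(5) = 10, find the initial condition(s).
Work backwards using b(k) = b(k+2) - b(k+1):
b(3) = b(5) - b(4) = 10 - 6 = 4
b(2) = b(4) - b(3) = 6 - 4 = 2
b(1) = b(3) - b(2) = 4 - 2 = 2
b(0) = b(2) - b(1) = 2 - 2 = 0

b(0) = 0, b(1) = 2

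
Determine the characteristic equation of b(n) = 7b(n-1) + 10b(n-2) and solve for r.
Substitute b(n) = rⁿ and divide through by rⁿ⁻²: r² - 7r - 10 = 0
Discriminant: 7² + 4·10 = 89, not a perfect square, so by the quadratic formula r = (7 ± √89)/2.
General solution: b(n) = A·r₁ⁿ + B·r₂ⁿ where r₁,r₂ = (7 ± √89)/2

Characteristic: r² - 7r - 10 = 0, Roots: r = (7 ± √89)/2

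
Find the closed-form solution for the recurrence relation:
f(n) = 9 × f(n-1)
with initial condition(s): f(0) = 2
Recurrence: f(n) = 9 × f(n-1), initial: f(0) = 2.
Each term is 9 times the previous, so this is geometric with ratio 9. After n steps: f(n) = f(0)·9ⁿ = 2·9ⁿ.

f(n) = 2·9ⁿ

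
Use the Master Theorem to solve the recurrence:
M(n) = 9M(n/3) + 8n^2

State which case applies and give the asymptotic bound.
Master Theorem template: M(n) = a·M(n/b) + f(n).
Here: a=9, b=3, f(n)=8n^2
Compute log_b(a) = log_3(9) = 2.
f(n) = 8n^2 = Θ(n^2). Case 2: M(n) = Θ(n^2 log n).

Case 2: M(n) = Θ(n^2 log n)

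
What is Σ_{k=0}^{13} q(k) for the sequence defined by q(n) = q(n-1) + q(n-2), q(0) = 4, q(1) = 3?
Computing the sequence terms: 4, 3, 7, 10, 17, 27, 44, 71, 115, 186, 301, 487, 788, 1275
Adding these values together:

3335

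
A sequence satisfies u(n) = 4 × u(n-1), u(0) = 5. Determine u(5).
Computing step by step:
u(0) = 5
u(1) = 4 × 5 = 20
u(2) = 4 × 20 = 80
u(3) = 4 × 80 = 320
u(4) = 4 × 320 = 1280
u(5) = 4 × 1280 = 5120

5120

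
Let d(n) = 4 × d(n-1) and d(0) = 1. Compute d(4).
Computing step by step:
d(0) = 1
d(1) = 4 × 1 = 4
d(2) = 4 × 4 = 16
d(3) = 4 × 16 = 64
d(4) = 4 × 64 = 256

256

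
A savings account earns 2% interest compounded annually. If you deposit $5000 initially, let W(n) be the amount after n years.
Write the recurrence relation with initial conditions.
Each year the balance grows by 2%, i.e. is multiplied by 1 + 2/100 = 1.02, so W(n) = 1.02 × W(n-1). The initial deposit gives W(0) = 5000.
Unrolling gives the closed form W(n) = 5000 × (1.02)ⁿ.

W(n) = 1.02 × W(n-1), W(0) = 5000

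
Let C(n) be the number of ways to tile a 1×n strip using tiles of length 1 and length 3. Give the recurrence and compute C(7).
Condition on the last tile: it has length 1 (leaving a 1×(n-1) strip) or length 3 (leaving a 1×(n-3) strip), so C(n) = C(n-1) + C(n-3) (order-3 linear recurrence).
For 0 ≤ i < 3 only unit tiles fit, so C(i) = 1.
Iterating the recurrence: C(3) = 2, C(4) = 3, C(5) = 4, C(6) = 6, C(7) = 9.

C(n) = C(n-1) + C(n-3), with C(i) = 1 for 0 ≤ i < 3; C(7) = 9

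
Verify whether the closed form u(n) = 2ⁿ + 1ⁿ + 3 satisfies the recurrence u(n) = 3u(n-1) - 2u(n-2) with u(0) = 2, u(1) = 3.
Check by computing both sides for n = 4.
From the recurrence with u(0) = 2, u(1) = 3:
  u(0) = 2, u(1) = 3, u(2) = 5, u(3) = 9, u(4) = 17
  so the recurrence gives u(4) = 17.
From the proposed closed form u(n) = 2ⁿ + 1ⁿ + 3:
  u(4) = 20.
The recurrence gives 17 but the closed form gives 20, so the closed form does not satisfy the recurrence.

No, the closed form is incorrect.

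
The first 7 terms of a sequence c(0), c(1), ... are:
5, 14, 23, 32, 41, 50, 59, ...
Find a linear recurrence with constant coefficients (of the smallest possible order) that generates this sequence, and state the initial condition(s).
Look for the lowest-order linear relation among consecutive terms.
Observation: consecutive differences are constant (= 9).
Check at n=2: 1·14 + 9 = 23. ✓

c(n) = c(n-1) + 9, c(0) = 5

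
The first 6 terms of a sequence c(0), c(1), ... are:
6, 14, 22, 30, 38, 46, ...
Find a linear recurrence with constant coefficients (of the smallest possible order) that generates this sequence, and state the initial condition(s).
Look for the lowest-order linear relation among consecutive terms.
Observation: consecutive differences are constant (= 8).
Check at n=2: 1·14 + 8 = 22. ✓

c(n) = c(n-1) + 8, c(0) = 6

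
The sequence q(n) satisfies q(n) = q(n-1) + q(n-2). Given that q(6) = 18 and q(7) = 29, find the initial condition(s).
Work backwards using q(k) = q(k+2) - q(k+1):
q(5) = q(7) - q(6) = 29 - 18 = 11
q(4) = q(6) - q(5) = 18 - 11 = 7
q(3) = q(5) - q(4) = 11 - 7 = 4
q(2) = q(4) - q(3) = 7 - 4 = 3
q(1) = q(3) - q(2) = 4 - 3 = 1
q(0) = q(2) - q(1) = 3 - 1 = 2

q(0) = 2, q(1) = 1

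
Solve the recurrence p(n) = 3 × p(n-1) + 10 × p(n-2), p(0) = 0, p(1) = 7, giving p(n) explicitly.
Recurrence: p(n) = 3 × p(n-1) + 10 × p(n-2), initial: p(0) = 0, p(1) = 7.
Characteristic equation: r² - 3r - 10 = 0, which factors as (r - 5)(r + 2) = 0, so r = 5, -2. General solution p(n) = A·5ⁿ + B·(-2)ⁿ. From p(0) = 0: A + B = 0. From p(1) = 7: 5A - 2B = 7. Solving gives A = 1, B = -1.

p(n) = 5ⁿ - (-2)ⁿ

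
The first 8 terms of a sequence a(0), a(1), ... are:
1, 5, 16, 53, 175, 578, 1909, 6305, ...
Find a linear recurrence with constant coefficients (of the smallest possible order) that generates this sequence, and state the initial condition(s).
Look for the lowest-order linear relation among consecutive terms.
Observation: a(n) - 3·a(n-1) - (1)·a(n-2) = 0 holds for the shown terms, and no order-1 relation a(n) = α·a(n-1) + β fits.
Check at n=3: 3·16 + (1)·5 = 53. ✓

a(n) = 3a(n-1) + a(n-2), a(0) = 1, a(1) = 5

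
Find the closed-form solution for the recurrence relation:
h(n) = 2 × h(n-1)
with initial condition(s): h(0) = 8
Recurrence: h(n) = 2 × h(n-1), initial: h(0) = 8.
Each term is 2 times the previous, so this is geometric with ratio 2. After n steps: h(n) = h(0)·2ⁿ = 8·2ⁿ.

h(n) = 8·2ⁿ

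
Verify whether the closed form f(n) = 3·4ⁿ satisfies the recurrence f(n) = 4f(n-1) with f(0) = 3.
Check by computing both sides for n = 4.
From the recurrence with f(0) = 3:
  f(0) = 3, f(1) = 12, f(2) = 48, f(3) = 192, f(4) = 768
  so the recurrence gives f(4) = 768.
From the proposed closed form f(n) = 3·4ⁿ:
  f(4) = 768.
Both sides give 768 at n = 4, and the initial condition(s) match, so the closed form is consistent.

Yes, the closed form is correct.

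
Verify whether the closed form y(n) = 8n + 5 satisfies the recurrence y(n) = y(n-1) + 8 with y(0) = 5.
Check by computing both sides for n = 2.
From the recurrence with y(0) = 5:
  y(0) = 5, y(1) = 13, y(2) = 21
  so the recurrence gives y(2) = 21.
From the proposed closed form y(n) = 8n + 5:
  y(2) = 21.
Both sides give 21 at n = 2, and the initial condition(s) match, so the closed form is consistent.

Yes, the closed form is correct.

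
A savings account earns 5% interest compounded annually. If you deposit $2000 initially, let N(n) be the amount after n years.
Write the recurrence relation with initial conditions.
Each year the balance grows by 5%, i.e. is multiplied by 1 + 5/100 = 1.05, so N(n) = 1.05 × N(n-1). The initial deposit gives N(0) = 2000.
Unrolling gives the closed form N(n) = 2000 × (1.05)ⁿ.

N(n) = 1.05 × N(n-1), N(0) = 2000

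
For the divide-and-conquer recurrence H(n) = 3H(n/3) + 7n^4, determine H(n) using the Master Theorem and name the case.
Master Theorem template: H(n) = a·H(n/b) + f(n).
Here: a=3, b=3, f(n)=7n^4
Compute log_b(a) = log_3(3) = 1.
f(n) = 7n^4 = Ω(n^(1+ε)) with ε = 3, and the regularity condition holds (a·f(n/b) = (a/b^4)·f(n) with a/b^4 = 3^-3 < 1). Case 3: H(n) = Θ(f(n)) = Θ(n^4).

Case 3: H(n) = Θ(n^4)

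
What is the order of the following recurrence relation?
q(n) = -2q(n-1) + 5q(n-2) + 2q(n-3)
The order is the largest lag k for which q(n-k) appears. Here the deepest term is q(n-3), so the order is 3.

Order 3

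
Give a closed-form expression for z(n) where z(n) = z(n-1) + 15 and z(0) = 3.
Recurrence: z(n) = z(n-1) + 15, initial: z(0) = 3.
Each step adds 15, so z(n) = z(0) + 15n = 15n + 3.

z(n) = 15n + 3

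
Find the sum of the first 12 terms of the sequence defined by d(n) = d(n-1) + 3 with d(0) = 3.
Computing the sequence terms: 3, 6, 9, 12, 15, 18, 21, 24, 27, 30, 33, 36
Adding these values together:

234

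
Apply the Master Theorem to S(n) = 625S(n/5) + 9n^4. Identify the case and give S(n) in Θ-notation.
Master Theorem template: S(n) = a·S(n/b) + f(n).
Here: a=625, b=5, f(n)=9n^4
Compute log_b(a) = log_5(625) = 4.
f(n) = 9n^4 = Θ(n^4). Case 2: S(n) = Θ(n^4 log n).

Case 2: S(n) = Θ(n^4 log n)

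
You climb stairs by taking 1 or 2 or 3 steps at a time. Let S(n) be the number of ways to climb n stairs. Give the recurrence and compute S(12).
Condition on the size of the last step (1 to 3): before it there were n-1, …, n-3 stairs climbed, and these cases are disjoint, so S(n) = S(n-1) + S(n-2) + S(n-3) (order-3 linear recurrence).
Initial conditions by direct count (compositions of i into parts ≤ 3): S(1) = 1; S(2) = 2; S(3) = 4.
Iterating the recurrence: S(4) = 7, S(5) = 13, S(6) = 24, S(7) = 44, S(8) = 81, S(9) = 149, S(10) = 274, S(11) = 504, S(12) = 927.

S(n) = S(n-1) + S(n-2) + S(n-3), S(1) = 1, S(2) = 2, S(3) = 4; S(12) = 927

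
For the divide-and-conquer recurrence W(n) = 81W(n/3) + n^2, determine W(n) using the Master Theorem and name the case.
Master Theorem template: W(n) = a·W(n/b) + f(n).
Here: a=81, b=3, f(n)=n^2
Compute log_b(a) = log_3(81) = 4.
f(n) = n^2 = O(n^(4-ε)) with ε = 2. Case 1: W(n) = Θ(n^log_b(a)) = Θ(n^4).

Case 1: W(n) = Θ(n^4)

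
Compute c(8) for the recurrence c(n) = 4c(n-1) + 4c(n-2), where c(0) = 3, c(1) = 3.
Computing the sequence terms:
3, 3, 24, 108, 528, 2544, 12288, 59328, 286464

286464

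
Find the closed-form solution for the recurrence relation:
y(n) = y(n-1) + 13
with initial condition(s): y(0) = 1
Recurrence: y(n) = y(n-1) + 13, initial: y(0) = 1.
Each step adds 13, so y(n) = y(0) + 13n = 13n + 1.

y(n) = 13n + 1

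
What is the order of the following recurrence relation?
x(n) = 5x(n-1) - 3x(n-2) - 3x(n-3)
The order is the largest lag k for which x(n-k) appears. Here the deepest term is x(n-3), so the order is 3.

Order 3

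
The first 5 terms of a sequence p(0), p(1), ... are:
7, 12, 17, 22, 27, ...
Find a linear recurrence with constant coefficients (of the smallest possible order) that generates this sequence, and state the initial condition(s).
Look for the lowest-order linear relation among consecutive terms.
Observation: consecutive differences are constant (= 5).
Check at n=2: 1·12 + 5 = 17. ✓

p(n) = p(n-1) + 5, p(0) = 7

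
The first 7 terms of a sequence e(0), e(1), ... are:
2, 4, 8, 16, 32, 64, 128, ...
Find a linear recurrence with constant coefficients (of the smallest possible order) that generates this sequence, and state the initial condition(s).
Look for the lowest-order linear relation among consecutive terms.
Observation: each term is 2× the previous.
Check at n=2: 2·4 = 8. ✓

e(n) = 2 × e(n-1), e(0) = 2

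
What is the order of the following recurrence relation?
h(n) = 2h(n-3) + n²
The order is the largest lag k for which h(n-k) appears. Here the deepest term is h(n-3) (the n² term is non-homogeneous and does not affect the order), so the order is 3.

Order 3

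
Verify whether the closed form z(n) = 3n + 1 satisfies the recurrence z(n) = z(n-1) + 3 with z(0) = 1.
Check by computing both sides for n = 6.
From the recurrence with z(0) = 1:
  z(0) = 1, z(1) = 4, z(2) = 7, z(3) = 10, z(4) = 13, z(5) = 16, z(6) = 19
  so the recurrence gives z(6) = 19.
From the proposed closed form z(n) = 3n + 1:
  z(6) = 19.
Both sides give 19 at n = 6, and the initial condition(s) match, so the closed form is consistent.

Yes, the closed form is correct.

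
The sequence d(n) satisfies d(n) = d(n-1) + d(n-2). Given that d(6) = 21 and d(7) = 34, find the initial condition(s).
Work backwards using d(k) = d(k+2) - d(k+1):
d(5) = d(7) - d(6) = 34 - 21 = 13
d(4) = d(6) - d(5) = 21 - 13 = 8
d(3) = d(5) - d(4) = 13 - 8 = 5
d(2) = d(4) - d(3) = 8 - 5 = 3
d(1) = d(3) - d(2) = 5 - 3 = 2
d(0) = d(2) - d(1) = 3 - 2 = 1

d(0) = 1, d(1) = 2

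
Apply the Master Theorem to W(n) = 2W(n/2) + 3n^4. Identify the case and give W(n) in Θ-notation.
Master Theorem template: W(n) = a·W(n/b) + f(n).
Here: a=2, b=2, f(n)=3n^4
Compute log_b(a) = log_2(2) = 1.
f(n) = 3n^4 = Ω(n^(1+ε)) with ε = 3, and the regularity condition holds (a·f(n/b) = (a/b^4)·f(n) with a/b^4 = 2^-3 < 1). Case 3: W(n) = Θ(f(n)) = Θ(n^4).

Case 3: W(n) = Θ(n^4)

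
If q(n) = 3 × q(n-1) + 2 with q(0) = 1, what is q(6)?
Computing step by step:
q(0) = 1
q(1) = 3 × 1 + 2 = 5
q(2) = 3 × 5 + 2 = 17
q(3) = 3 × 17 + 2 = 53
q(4) = 3 × 53 + 2 = 161
q(5) = 3 × 161 + 2 = 485
q(6) = 3 × 485 + 2 = 1457

1457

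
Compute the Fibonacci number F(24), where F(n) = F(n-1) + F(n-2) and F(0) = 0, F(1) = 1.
Computing the sequence terms:
0, 1, 1, 2, 3, 5, 8, 13, 21, 34, 55, 89, 144, 233, 377, 610, 987, 1597, 2584, 4181, 6765, 10946, 17711, 28657, 46368

46368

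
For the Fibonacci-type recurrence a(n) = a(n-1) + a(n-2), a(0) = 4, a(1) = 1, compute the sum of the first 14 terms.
Computing the sequence terms: 4, 1, 5, 6, 11, 17, 28, 45, 73, 118, 191, 309, 500, 809
Adding these values together:

2117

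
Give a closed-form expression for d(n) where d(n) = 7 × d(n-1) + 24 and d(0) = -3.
Recurrence: d(n) = 7 × d(n-1) + 24, initial: d(0) = -3.
Try d(n) = A·7ⁿ + C. Substituting: A·7ⁿ + C = 7(A·7ⁿ⁻¹ + C) + 24 = A·7ⁿ + 7C + 24, so C = 7C + 24, giving C = -4. Then d(0) = A - 4 = -3 gives A = 1.

d(n) = 7ⁿ - 4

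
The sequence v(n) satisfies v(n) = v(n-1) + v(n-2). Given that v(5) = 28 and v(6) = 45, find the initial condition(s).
Work backwards using v(k) = v(k+2) - v(k+1):
v(4) = v(6) - v(5) = 45 - 28 = 17
v(3) = v(5) - v(4) = 28 - 17 = 11
v(2) = v(4) - v(3) = 17 - 11 = 6
v(1) = v(3) - v(2) = 11 - 6 = 5
v(0) = v(2) - v(1) = 6 - 5 = 1

v(0) = 1, v(1) = 5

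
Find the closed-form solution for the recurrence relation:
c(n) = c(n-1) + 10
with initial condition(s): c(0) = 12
Recurrence: c(n) = c(n-1) + 10, initial: c(0) = 12.
Each step adds 10, so c(n) = c(0) + 10n = 10n + 12.

c(n) = 10n + 12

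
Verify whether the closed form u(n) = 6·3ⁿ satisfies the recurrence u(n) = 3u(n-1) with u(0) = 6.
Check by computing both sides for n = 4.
From the recurrence with u(0) = 6:
  u(0) = 6, u(1) = 18, u(2) = 54, u(3) = 162, u(4) = 486
  so the recurrence gives u(4) = 486.
From the proposed closed form u(n) = 6·3ⁿ:
  u(4) = 486.
Both sides give 486 at n = 4, and the initial condition(s) match, so the closed form is consistent.

Yes, the closed form is correct.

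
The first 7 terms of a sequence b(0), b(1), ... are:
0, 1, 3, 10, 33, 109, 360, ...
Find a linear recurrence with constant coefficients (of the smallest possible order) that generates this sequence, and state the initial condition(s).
Look for the lowest-order linear relation among consecutive terms.
Observation: b(n) - 3·b(n-1) - (1)·b(n-2) = 0 holds for the shown terms, and no order-1 relation b(n) = α·b(n-1) + β fits.
Check at n=3: 3·3 + (1)·1 = 10. ✓

b(n) = 3b(n-1) + b(n-2), b(0) = 0, b(1) = 1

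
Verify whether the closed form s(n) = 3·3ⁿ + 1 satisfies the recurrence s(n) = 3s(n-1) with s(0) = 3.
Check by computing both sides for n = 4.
From the recurrence with s(0) = 3:
  s(0) = 3, s(1) = 9, s(2) = 27, s(3) = 81, s(4) = 243
  so the recurrence gives s(4) = 243.
From the proposed closed form s(n) = 3·3ⁿ + 1:
  s(4) = 244.
The recurrence gives 243 but the closed form gives 244, so the closed form does not satisfy the recurrence.

No, the closed form is incorrect.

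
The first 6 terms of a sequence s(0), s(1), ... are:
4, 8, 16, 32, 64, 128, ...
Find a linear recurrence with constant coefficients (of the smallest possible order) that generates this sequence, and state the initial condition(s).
Look for the lowest-order linear relation among consecutive terms.
Observation: each term is 2× the previous.
Check at n=2: 2·8 = 16. ✓

s(n) = 2 × s(n-1), s(0) = 4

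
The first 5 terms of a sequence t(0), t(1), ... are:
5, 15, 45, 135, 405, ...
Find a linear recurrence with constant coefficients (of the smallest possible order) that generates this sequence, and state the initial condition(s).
Look for the lowest-order linear relation among consecutive terms.
Observation: each term is 3× the previous.
Check at n=2: 3·15 = 45. ✓

t(n) = 3 × t(n-1), t(0) = 5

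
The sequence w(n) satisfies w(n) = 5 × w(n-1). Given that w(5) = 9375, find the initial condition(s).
In general w(n) = 5ⁿ · w(0). At n = 5: w(0) = w(5) / 5^5 = 9375 / 3125 = 3.

w(0) = 3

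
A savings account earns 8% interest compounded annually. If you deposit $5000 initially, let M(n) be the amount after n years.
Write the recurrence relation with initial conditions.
Each year the balance grows by 8%, i.e. is multiplied by 1 + 8/100 = 1.08, so M(n) = 1.08 × M(n-1). The initial deposit gives M(0) = 5000.
Unrolling gives the closed form M(n) = 5000 × (1.08)ⁿ.

M(n) = 1.08 × M(n-1), M(0) = 5000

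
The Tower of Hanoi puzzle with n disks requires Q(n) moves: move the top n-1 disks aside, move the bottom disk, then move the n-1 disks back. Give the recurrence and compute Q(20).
Moving n disks = move the top n-1 disks aside (Q(n-1) moves) + move the largest disk (1 move) + move the n-1 disks back on top (Q(n-1) moves), so Q(n) = 2Q(n-1) + 1, with Q(1) = 1 (a single disk takes one move).
First terms: 1, 3, 7, 15, 31, 63, … — each is one less than a power of 2. Indeed Q(n) + 1 = 2(Q(n-1) + 1) with Q(1) + 1 = 2, so Q(n) + 1 = 2ⁿ and Q(n) = 2ⁿ - 1.
Hence Q(20) = 2^20 - 1 = 1048576 - 1 = 1048575.

Q(n) = 2Q(n-1) + 1, Q(1) = 1; Q(20) = 1048575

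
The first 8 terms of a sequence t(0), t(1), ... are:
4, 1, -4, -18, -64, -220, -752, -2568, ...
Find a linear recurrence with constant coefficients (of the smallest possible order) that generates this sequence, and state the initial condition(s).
Look for the lowest-order linear relation among consecutive terms.
Observation: t(n) - 4·t(n-1) - (-2)·t(n-2) = 0 holds for the shown terms, and no order-1 relation t(n) = α·t(n-1) + β fits.
Check at n=3: 4·-4 + (-2)·1 = -18. ✓

t(n) = 4t(n-1) - 2t(n-2), t(0) = 4, t(1) = 1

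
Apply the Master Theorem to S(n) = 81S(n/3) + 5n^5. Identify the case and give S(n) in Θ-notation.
Master Theorem template: S(n) = a·S(n/b) + f(n).
Here: a=81, b=3, f(n)=5n^5
Compute log_b(a) = log_3(81) = 4.
f(n) = 5n^5 = Ω(n^(4+ε)) with ε = 1, and the regularity condition holds (a·f(n/b) = (a/b^5)·f(n) with a/b^5 = 3^-1 < 1). Case 3: S(n) = Θ(f(n)) = Θ(n^5).

Case 3: S(n) = Θ(n^5)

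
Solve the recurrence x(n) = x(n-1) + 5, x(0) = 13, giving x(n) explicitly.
Recurrence: x(n) = x(n-1) + 5, initial: x(0) = 13.
Each step adds 5, so x(n) = x(0) + 5n = 5n + 13.

x(n) = 5n + 13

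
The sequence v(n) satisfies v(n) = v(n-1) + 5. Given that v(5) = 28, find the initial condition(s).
v(5) = v(0) + 5·5, so v(0) = 28 - 25 = 3.

v(0) = 3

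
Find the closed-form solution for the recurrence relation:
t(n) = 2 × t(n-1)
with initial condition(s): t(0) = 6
Recurrence: t(n) = 2 × t(n-1), initial: t(0) = 6.
Each term is 2 times the previous, so this is geometric with ratio 2. After n steps: t(n) = t(0)·2ⁿ = 6·2ⁿ.

t(n) = 6·2ⁿ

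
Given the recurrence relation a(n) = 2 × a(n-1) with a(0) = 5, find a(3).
Computing step by step:
a(0) = 5
a(1) = 2 × 5 = 10
a(2) = 2 × 10 = 20
a(3) = 2 × 20 = 40

40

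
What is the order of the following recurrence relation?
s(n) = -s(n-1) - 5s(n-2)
The order is the largest lag k for which s(n-k) appears. Here the deepest term is s(n-2), so the order is 2.

Order 2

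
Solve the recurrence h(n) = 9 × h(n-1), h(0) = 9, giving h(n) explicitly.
Recurrence: h(n) = 9 × h(n-1), initial: h(0) = 9.
Each term is 9 times the previous, so this is geometric with ratio 9. After n steps: h(n) = h(0)·9ⁿ = 9·9ⁿ.

h(n) = 9·9ⁿ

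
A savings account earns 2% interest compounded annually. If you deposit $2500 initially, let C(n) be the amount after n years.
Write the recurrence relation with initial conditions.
Each year the balance grows by 2%, i.e. is multiplied by 1 + 2/100 = 1.02, so C(n) = 1.02 × C(n-1). The initial deposit gives C(0) = 2500.
Unrolling gives the closed form C(n) = 2500 × (1.02)ⁿ.

C(n) = 1.02 × C(n-1), C(0) = 2500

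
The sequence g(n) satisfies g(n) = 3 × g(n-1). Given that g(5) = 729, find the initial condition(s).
In general g(n) = 3ⁿ · g(0). At n = 5: g(0) = g(5) / 3^5 = 729 / 243 = 3.

g(0) = 3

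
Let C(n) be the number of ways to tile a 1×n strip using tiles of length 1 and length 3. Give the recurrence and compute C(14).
Condition on the last tile: it has length 1 (leaving a 1×(n-1) strip) or length 3 (leaving a 1×(n-3) strip), so C(n) = C(n-1) + C(n-3) (order-3 linear recurrence).
For 0 ≤ i < 3 only unit tiles fit, so C(i) = 1.
Iterating the recurrence: C(3) = 2, C(4) = 3, C(5) = 4, C(6) = 6, C(7) = 9, C(8) = 13, C(9) = 19, C(10) = 28, C(11) = 41, C(12) = 60, C(13) = 88, C(14) = 129.

C(n) = C(n-1) + C(n-3), with C(i) = 1 for 0 ≤ i < 3; C(14) = 129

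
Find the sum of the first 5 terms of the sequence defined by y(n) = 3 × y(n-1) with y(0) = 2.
Computing the sequence terms: 2, 6, 18, 54, 162
Adding these values together:

242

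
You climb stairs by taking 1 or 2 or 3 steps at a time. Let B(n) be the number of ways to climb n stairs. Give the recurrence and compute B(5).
Condition on the size of the last step (1 to 3): before it there were n-1, …, n-3 stairs climbed, and these cases are disjoint, so B(n) = B(n-1) + B(n-2) + B(n-3) (order-3 linear recurrence).
Initial conditions by direct count (compositions of i into parts ≤ 3): B(1) = 1; B(2) = 2; B(3) = 4.
Iterating the recurrence: B(4) = 7, B(5) = 13.

B(n) = B(n-1) + B(n-2) + B(n-3), B(1) = 1, B(2) = 2, B(3) = 4; B(5) = 13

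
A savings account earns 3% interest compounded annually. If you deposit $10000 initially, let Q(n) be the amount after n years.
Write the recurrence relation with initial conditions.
Each year the balance grows by 3%, i.e. is multiplied by 1 + 3/100 = 1.03, so Q(n) = 1.03 × Q(n-1). The initial deposit gives Q(0) = 10000.
Unrolling gives the closed form Q(n) = 10000 × (1.03)ⁿ.

Q(n) = 1.03 × Q(n-1), Q(0) = 10000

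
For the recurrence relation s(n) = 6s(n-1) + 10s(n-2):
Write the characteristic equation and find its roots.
Substitute s(n) = rⁿ and divide through by rⁿ⁻²: r² - 6r - 10 = 0
Discriminant: 6² + 4·10 = 76, not a perfect square, so by the quadratic formula r = (6 ± √76)/2.
General solution: s(n) = A·r₁ⁿ + B·r₂ⁿ where r₁,r₂ = (6 ± √76)/2

Characteristic: r² - 6r - 10 = 0, Roots: r = (6 ± √76)/2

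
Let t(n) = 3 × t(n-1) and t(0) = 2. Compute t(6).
Computing step by step:
t(0) = 2
t(1) = 3 × 2 = 6
t(2) = 3 × 6 = 18
t(3) = 3 × 18 = 54
t(4) = 3 × 54 = 162
t(5) = 3 × 162 = 486
t(6) = 3 × 486 = 1458

1458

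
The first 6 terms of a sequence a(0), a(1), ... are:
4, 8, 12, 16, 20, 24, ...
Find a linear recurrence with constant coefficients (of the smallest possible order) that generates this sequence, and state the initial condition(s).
Look for the lowest-order linear relation among consecutive terms.
Observation: consecutive differences are constant (= 4).
Check at n=2: 1·8 + 4 = 12. ✓

a(n) = a(n-1) + 4, a(0) = 4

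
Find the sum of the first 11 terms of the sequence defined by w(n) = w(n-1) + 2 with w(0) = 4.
Computing the sequence terms: 4, 6, 8, 10, 12, 14, 16, 18, 20, 22, 24
Adding these values together:

154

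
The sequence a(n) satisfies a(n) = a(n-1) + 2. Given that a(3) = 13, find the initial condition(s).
a(3) = a(0) + 3·2, so a(0) = 13 - 6 = 7.

a(0) = 7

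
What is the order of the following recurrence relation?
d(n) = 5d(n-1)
The order is the largest lag k for which d(n-k) appears. Here the deepest term is d(n-1), so the order is 1.

Order 1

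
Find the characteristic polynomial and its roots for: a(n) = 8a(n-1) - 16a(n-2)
Substitute a(n) = rⁿ and divide through by rⁿ⁻²: r² - 8r + 16 = 0
Factor: (r - 4)² = 0, so r = 4 (double root).
General solution: a(n) = (A + Bn)·4ⁿ

Characteristic: r² - 8r + 16 = 0, Roots: r = 4 (double root)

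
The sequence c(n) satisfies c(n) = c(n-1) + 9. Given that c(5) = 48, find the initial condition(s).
c(5) = c(0) + 5·9, so c(0) = 48 - 45 = 3.

c(0) = 3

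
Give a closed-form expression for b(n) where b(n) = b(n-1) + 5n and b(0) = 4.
Recurrence: b(n) = b(n-1) + 5n, initial: b(0) = 4.
Telescoping: b(n) = b(0) + 5·Σᵢ₌₁ⁿ i = 4 + 5·n(n+1)/2.

b(n) = 5·n(n+1)/2 + 4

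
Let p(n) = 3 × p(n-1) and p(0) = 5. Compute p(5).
Computing step by step:
p(0) = 5
p(1) = 3 × 5 = 15
p(2) = 3 × 15 = 45
p(3) = 3 × 45 = 135
p(4) = 3 × 135 = 405
p(5) = 3 × 405 = 1215

1215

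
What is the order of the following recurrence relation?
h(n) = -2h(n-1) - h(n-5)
The order is the largest lag k for which h(n-k) appears. Here the deepest term is h(n-5), so the order is 5.

Order 5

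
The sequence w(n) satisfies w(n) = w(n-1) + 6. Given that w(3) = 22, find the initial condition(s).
w(3) = w(0) + 3·6, so w(0) = 22 - 18 = 4.

w(0) = 4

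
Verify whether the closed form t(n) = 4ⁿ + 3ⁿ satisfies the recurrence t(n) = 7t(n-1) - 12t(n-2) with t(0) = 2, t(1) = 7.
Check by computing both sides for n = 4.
From the recurrence with t(0) = 2, t(1) = 7:
  t(0) = 2, t(1) = 7, t(2) = 25, t(3) = 91, t(4) = 337
  so the recurrence gives t(4) = 337.
From the proposed closed form t(n) = 4ⁿ + 3ⁿ:
  t(4) = 337.
Both sides give 337 at n = 4, and the initial condition(s) match, so the closed form is consistent.

Yes, the closed form is correct.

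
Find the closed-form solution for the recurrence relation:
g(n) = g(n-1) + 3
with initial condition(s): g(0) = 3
Recurrence: g(n) = g(n-1) + 3, initial: g(0) = 3.
Each step adds 3, so g(n) = g(0) + 3n = 3n + 3.

g(n) = 3n + 3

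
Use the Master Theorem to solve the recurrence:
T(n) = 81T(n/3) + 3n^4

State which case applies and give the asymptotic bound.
Master Theorem template: T(n) = a·T(n/b) + f(n).
Here: a=81, b=3, f(n)=3n^4
Compute log_b(a) = log_3(81) = 4.
f(n) = 3n^4 = Θ(n^4). Case 2: T(n) = Θ(n^4 log n).

Case 2: T(n) = Θ(n^4 log n)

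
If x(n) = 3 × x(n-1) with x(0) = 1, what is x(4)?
Computing step by step:
x(0) = 1
x(1) = 3 × 1 = 3
x(2) = 3 × 3 = 9
x(3) = 3 × 9 = 27
x(4) = 3 × 27 = 81

81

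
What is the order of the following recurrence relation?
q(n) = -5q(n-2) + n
The order is the largest lag k for which q(n-k) appears. Here the deepest term is q(n-2) (the n term is non-homogeneous and does not affect the order), so the order is 2.

Order 2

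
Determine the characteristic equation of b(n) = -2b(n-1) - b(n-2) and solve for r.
Substitute b(n) = rⁿ and divide through by rⁿ⁻²: r² + 2r + 1 = 0
Factor: (r + 1)² = 0, so r = -1 (double root).
General solution: b(n) = (A + Bn)·(-1)ⁿ

Characteristic: r² + 2r + 1 = 0, Roots: r = -1 (double root)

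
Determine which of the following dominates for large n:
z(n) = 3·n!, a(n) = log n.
Comparing growth rates:
Growth-rate hierarchy: log n ≺ any polynomial ≺ any exponential cⁿ (c>1) ≺ n! ≺ nⁿ.
factorial dominates logarithmic asymptotically.

z(n) grows faster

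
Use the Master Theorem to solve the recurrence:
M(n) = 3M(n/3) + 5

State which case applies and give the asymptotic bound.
Master Theorem template: M(n) = a·M(n/b) + f(n).
Here: a=3, b=3, f(n)=5
Compute log_b(a) = log_3(3) = 1.
f(n) = 5 = O(n^(1-ε)) with ε = 1. Case 1: M(n) = Θ(n^log_b(a)) = Θ(n).

Case 1: M(n) = Θ(n)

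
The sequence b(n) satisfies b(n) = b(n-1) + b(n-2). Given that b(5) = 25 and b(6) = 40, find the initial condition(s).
Work backwards using b(k) = b(k+2) - b(k+1):
b(4) = b(6) - b(5) = 40 - 25 = 15
b(3) = b(5) - b(4) = 25 - 15 = 10
b(2) = b(4) - b(3) = 15 - 10 = 5
b(1) = b(3) - b(2) = 10 - 5 = 5
b(0) = b(2) - b(1) = 5 - 5 = 0

b(0) = 0, b(1) = 5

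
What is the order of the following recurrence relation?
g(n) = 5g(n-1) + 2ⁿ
The order is the largest lag k for which g(n-k) appears. Here the deepest term is g(n-1) (the 2ⁿ term is non-homogeneous and does not affect the order), so the order is 1.

Order 1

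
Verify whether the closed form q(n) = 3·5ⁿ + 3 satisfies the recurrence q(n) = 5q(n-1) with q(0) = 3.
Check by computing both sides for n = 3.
From the recurrence with q(0) = 3:
  q(0) = 3, q(1) = 15, q(2) = 75, q(3) = 375
  so the recurrence gives q(3) = 375.
From the proposed closed form q(n) = 3·5ⁿ + 3:
  q(3) = 378.
The recurrence gives 375 but the closed form gives 378, so the closed form does not satisfy the recurrence.

No, the closed form is incorrect.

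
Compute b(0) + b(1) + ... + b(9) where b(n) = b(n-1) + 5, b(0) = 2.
Computing the sequence terms: 2, 7, 12, 17, 22, 27, 32, 37, 42, 47
Adding these values together:

245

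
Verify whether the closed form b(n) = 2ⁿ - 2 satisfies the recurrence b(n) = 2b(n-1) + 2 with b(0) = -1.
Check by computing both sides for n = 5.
From the recurrence with b(0) = -1:
  b(0) = -1, b(1) = 0, b(2) = 2, b(3) = 6, b(4) = 14, b(5) = 30
  so the recurrence gives b(5) = 30.
From the proposed closed form b(n) = 2ⁿ - 2:
  b(5) = 30.
Both sides give 30 at n = 5, and the initial condition(s) match, so the closed form is consistent.

Yes, the closed form is correct.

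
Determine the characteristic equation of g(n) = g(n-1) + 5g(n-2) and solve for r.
Substitute g(n) = rⁿ and divide through by rⁿ⁻²: r² - r - 5 = 0
Discriminant: 1² + 4·5 = 21, not a perfect square, so by the quadratic formula r = (1 ± √21)/2.
General solution: g(n) = A·r₁ⁿ + B·r₂ⁿ where r₁,r₂ = (1 ± √21)/2

Characteristic: r² - r - 5 = 0, Roots: r = (1 ± √21)/2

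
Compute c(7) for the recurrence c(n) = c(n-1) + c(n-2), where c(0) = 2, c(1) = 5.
Computing the sequence terms:
2, 5, 7, 12, 19, 31, 50, 81

81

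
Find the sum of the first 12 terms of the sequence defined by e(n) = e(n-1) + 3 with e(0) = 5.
Computing the sequence terms: 5, 8, 11, 14, 17, 20, 23, 26, 29, 32, 35, 38
Adding these values together:

258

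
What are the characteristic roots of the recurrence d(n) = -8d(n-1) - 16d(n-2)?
Substitute d(n) = rⁿ and divide through by rⁿ⁻²: r² + 8r + 16 = 0
Factor: (r + 4)² = 0, so r = -4 (double root).
General solution: d(n) = (A + Bn)·(-4)ⁿ

Characteristic: r² + 8r + 16 = 0, Roots: r = -4 (double root)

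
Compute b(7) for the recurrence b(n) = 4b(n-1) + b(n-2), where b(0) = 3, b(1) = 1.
Computing the sequence terms:
3, 1, 7, 29, 123, 521, 2207, 9349

9349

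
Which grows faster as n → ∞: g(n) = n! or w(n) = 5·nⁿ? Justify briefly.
Comparing growth rates:
Growth-rate hierarchy: log n ≺ any polynomial ≺ any exponential cⁿ (c>1) ≺ n! ≺ nⁿ.
super-exponential nⁿ dominates factorial asymptotically.

w(n) grows faster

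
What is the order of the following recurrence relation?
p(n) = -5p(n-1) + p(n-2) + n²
The order is the largest lag k for which p(n-k) appears. Here the deepest term is p(n-2) (the n² term is non-homogeneous and does not affect the order), so the order is 2.

Order 2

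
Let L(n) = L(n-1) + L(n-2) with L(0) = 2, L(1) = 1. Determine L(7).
Computing the sequence terms:
2, 1, 3, 4, 7, 11, 18, 29

29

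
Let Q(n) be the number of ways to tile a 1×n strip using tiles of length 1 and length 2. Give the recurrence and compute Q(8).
Condition on the last tile: it has length 1 (leaving a 1×(n-1) strip) or length 2 (leaving a 1×(n-2) strip), so Q(n) = Q(n-1) + Q(n-2) (order-2 linear recurrence).
For 0 ≤ i < 2 only unit tiles fit, so Q(i) = 1.
Iterating the recurrence: Q(2) = 2, Q(3) = 3, Q(4) = 5, Q(5) = 8, Q(6) = 13, Q(7) = 21, Q(8) = 34.

Q(n) = Q(n-1) + Q(n-2), with Q(i) = 1 for 0 ≤ i < 2; Q(8) = 34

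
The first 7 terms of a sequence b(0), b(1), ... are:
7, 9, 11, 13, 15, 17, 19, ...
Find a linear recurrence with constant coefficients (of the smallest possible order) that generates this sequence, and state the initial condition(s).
Look for the lowest-order linear relation among consecutive terms.
Observation: consecutive differences are constant (= 2).
Check at n=2: 1·9 + 2 = 11. ✓

b(n) = b(n-1) + 2, b(0) = 7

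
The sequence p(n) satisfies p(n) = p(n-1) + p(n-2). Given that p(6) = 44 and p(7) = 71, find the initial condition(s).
Work backwards using p(k) = p(k+2) - p(k+1):
p(5) = p(7) - p(6) = 71 - 44 = 27
p(4) = p(6) - p(5) = 44 - 27 = 17
p(3) = p(5) - p(4) = 27 - 17 = 10
p(2) = p(4) - p(3) = 17 - 10 = 7
p(1) = p(3) - p(2) = 10 - 7 = 3
p(0) = p(2) - p(1) = 7 - 3 = 4

p(0) = 4, p(1) = 3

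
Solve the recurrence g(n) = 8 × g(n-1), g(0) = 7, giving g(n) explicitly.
Recurrence: g(n) = 8 × g(n-1), initial: g(0) = 7.
Each term is 8 times the previous, so this is geometric with ratio 8. After n steps: g(n) = g(0)·8ⁿ = 7·8ⁿ.

g(n) = 7·8ⁿ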